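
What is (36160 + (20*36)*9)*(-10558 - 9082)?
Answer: -837449600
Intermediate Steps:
(36160 + (20*36)*9)*(-10558 - 9082) = (36160 + 720*9)*(-19640) = (36160 + 6480)*(-19640) = 42640*(-19640) = -837449600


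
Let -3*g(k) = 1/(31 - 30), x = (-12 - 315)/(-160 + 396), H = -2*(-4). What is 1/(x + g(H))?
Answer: -708/1217 ≈ -0.58176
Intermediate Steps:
H = 8
x = -327/236 ≈ -1.3856
g(k) = -⅓ (g(k) = -1/(3*(31 - 30)) = -⅓/1 = -⅓*1 = -⅓)
1/(x + g(H)) = 1/(-327/236 - ⅓) = 1/(-1217/708) = -708/1217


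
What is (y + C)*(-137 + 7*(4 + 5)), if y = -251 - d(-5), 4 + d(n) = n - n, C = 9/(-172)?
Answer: 1572241/86 ≈ 18282.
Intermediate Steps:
C = -9/172 (C = 9*(-1/172) = -9/172 ≈ -0.052326)
d(n) = -4 (d(n) = -4 + (n - n) = -4 + 0 = -4)
y = -247 (y = -251 - 1*(-4) = -251 + 4 = -247)
(y + C)*(-137 + 7*(4 + 5)) = (-247 - 9/172)*(-137 + 7*(4 + 5)) = -42493*(-137 + 7*9)/172 = -42493*(-137 + 63)/172 = -42493/172*(-74) = 1572241/86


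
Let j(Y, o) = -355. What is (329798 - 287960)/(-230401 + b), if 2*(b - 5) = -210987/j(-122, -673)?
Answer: -29704980/163370173 ≈ -0.18183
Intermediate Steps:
b = 214537/710 (b = 5 + (-210987/(-355))/2 = 5 + (-210987*(-1/355))/2 = 5 + (1/2)*(210987/355) = 5 + 210987/710 = 214537/710 ≈ 302.16)
(329798 - 287960)/(-230401 + b) = (329798 - 287960)/(-230401 + 214537/710) = 41838/(-163370173/710) = 41838*(-710/163370173) = -29704980/163370173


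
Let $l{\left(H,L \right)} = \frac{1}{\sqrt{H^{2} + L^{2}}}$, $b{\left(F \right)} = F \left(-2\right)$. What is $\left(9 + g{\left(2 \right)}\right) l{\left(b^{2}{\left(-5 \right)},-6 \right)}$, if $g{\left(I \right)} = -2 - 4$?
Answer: $\frac{3 \sqrt{2509}}{5018} \approx 0.029946$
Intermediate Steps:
$b{\left(F \right)} = - 2 F$
$g{\left(I \right)} = -6$ ($g{\left(I \right)} = -2 - 4 = -6$)
$l{\left(H,L \right)} = \frac{1}{\sqrt{H^{2} + L^{2}}}$
$\left(9 + g{\left(2 \right)}\right) l{\left(b^{2}{\left(-5 \right)},-6 \right)} = \frac{9 - 6}{\sqrt{\left(\left(\left(-2\right) \left(-5\right)\right)^{2}\right)^{2} + \left(-6\right)^{2}}} = \frac{3}{\sqrt{\left(10^{2}\right)^{2} + 36}} = \frac{3}{\sqrt{100^{2} + 36}} = \frac{3}{\sqrt{10000 + 36}} = \frac{3}{2 \sqrt{2509}} = 3 \frac{\sqrt{2509}}{5018} = \frac{3 \sqrt{2509}}{5018}$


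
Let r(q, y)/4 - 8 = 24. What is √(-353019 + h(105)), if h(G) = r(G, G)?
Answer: I*√352891 ≈ 594.05*I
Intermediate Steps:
r(q, y) = 128 (r(q, y) = 32 + 4*24 = 32 + 96 = 128)
h(G) = 128
√(-353019 + h(105)) = √(-353019 + 128) = √(-352891) = I*√352891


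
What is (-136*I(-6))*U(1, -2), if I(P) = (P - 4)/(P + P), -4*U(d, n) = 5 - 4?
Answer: 85/3 ≈ 28.333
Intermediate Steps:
U(d, n) = -¼ (U(d, n) = -(5 - 4)/4 = -¼*1 = -¼)
I(P) = (-4 + P)/(2*P) (I(P) = (-4 + P)/((2*P)) = (-4 + P)*(1/(2*P)) = (-4 + P)/(2*P))
(-136*I(-6))*U(1, -2) = -68*(-4 - 6)/(-6)*(-¼) = -68*(-1)*(-10)/6*(-¼) = -136*⅚*(-¼) = -340/3*(-¼) = 85/3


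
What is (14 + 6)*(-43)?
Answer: -860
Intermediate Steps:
(14 + 6)*(-43) = 20*(-43) = -860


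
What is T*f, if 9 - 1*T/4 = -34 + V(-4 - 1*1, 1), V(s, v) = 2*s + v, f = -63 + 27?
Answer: -7488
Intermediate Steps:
f = -36
V(s, v) = v + 2*s
T = 208 (T = 36 - 4*(-34 + (1 + 2*(-4 - 1*1))) = 36 - 4*(-34 + (1 + 2*(-4 - 1))) = 36 - 4*(-34 + (1 + 2*(-5))) = 36 - 4*(-34 + (1 - 10)) = 36 - 4*(-34 - 9) = 36 - 4*(-43) = 36 + 172 = 208)
T*f = 208*(-36) = -7488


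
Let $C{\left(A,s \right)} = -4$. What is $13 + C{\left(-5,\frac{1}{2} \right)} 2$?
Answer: $5$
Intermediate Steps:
$13 + C{\left(-5,\frac{1}{2} \right)} 2 = 13 - 8 = 5$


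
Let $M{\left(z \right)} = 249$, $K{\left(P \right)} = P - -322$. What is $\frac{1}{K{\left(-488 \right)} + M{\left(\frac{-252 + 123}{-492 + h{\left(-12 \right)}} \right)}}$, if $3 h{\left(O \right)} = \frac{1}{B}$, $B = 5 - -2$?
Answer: $\frac{1}{83} \approx 0.012048$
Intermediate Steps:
$B = 7$ ($B = 5 + 2 = 7$)
$K{\left(P \right)} = 322 + P$ ($K{\left(P \right)} = P + 322 = 322 + P$)
$h{\left(O \right)} = \frac{1}{21}$ ($h{\left(O \right)} = \frac{1}{3 \cdot 7} = \frac{1}{3} \cdot \frac{1}{7} = \frac{1}{21}$)
$\frac{1}{K{\left(-488 \right)} + M{\left(\frac{-252 + 123}{-492 + h{\left(-12 \right)}} \right)}} = \frac{1}{\left(322 - 488\right) + 249} = \frac{1}{-166 + 249} = \frac{1}{83}$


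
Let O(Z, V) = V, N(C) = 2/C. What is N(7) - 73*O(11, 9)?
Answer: -4597/7 ≈ -656.71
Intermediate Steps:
N(7) - 73*O(11, 9) = 2/7 - 73*9 = 2*(1/7) - 657 = 2/7 - 657 = -4597/7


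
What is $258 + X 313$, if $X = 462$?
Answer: $144864$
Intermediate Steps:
$258 + X 313 = 258 + 462 \cdot 313 = 258 + 144606 = 144864$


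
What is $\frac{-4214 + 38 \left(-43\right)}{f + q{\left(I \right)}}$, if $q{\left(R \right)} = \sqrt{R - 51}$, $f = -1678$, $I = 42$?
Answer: $\frac{577232}{165629} + \frac{1032 i}{165629} \approx 3.4851 + 0.0062308 i$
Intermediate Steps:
$q{\left(R \right)} = \sqrt{-51 + R}$
$\frac{-4214 + 38 \left(-43\right)}{f + q{\left(I \right)}} = \frac{-4214 + 38 \left(-43\right)}{-1678 + \sqrt{-51 + 42}} = \frac{-4214 - 1634}{-1678 + \sqrt{-9}} = - \frac{5848}{-1678 + 3 i} = - 5848 \frac{-1678 - 3 i}{2815693} = - \frac{344 \left(-1678 - 3 i\right)}{165629}$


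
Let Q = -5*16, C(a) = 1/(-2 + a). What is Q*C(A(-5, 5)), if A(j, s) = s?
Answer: -80/3 ≈ -26.667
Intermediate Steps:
Q = -80
Q*C(A(-5, 5)) = -80/(-2 + 5) = -80/3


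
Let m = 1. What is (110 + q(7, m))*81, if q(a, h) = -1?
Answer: 8829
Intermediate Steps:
(110 + q(7, m))*81 = (110 - 1)*81 = 109*81 = 8829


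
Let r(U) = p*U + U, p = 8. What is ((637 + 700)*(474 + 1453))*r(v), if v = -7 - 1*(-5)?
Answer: -46375182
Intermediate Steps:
v = -2 (v = -7 + 5 = -2)
r(U) = 9*U (r(U) = 8*U + U = 9*U)
((637 + 700)*(474 + 1453))*r(v) = ((637 + 700)*(474 + 1453))*(9*(-2)) = (1337*1927)*(-18) = 2576399*(-18) = -46375182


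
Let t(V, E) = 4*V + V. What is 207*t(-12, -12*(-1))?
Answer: -12420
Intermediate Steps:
t(V, E) = 5*V
207*t(-12, -12*(-1)) = 207*(5*(-12)) = 207*(-60) = -12420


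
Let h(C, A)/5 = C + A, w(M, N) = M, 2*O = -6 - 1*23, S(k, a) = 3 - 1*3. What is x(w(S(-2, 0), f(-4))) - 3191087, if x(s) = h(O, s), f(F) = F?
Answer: -6382319/2 ≈ -3.1912e+6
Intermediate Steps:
S(k, a) = 0 (S(k, a) = 3 - 3 = 0)
O = -29/2 (O = (-6 - 1*23)/2 = (-6 - 23)/2 = (½)*(-29) = -29/2 ≈ -14.500)
h(C, A) = 5*A + 5*C (h(C, A) = 5*(C + A) = 5*(A + C) = 5*A + 5*C)
x(s) = -145/2 + 5*s (x(s) = 5*s + 5*(-29/2) = 5*s - 145/2 = -145/2 + 5*s)
x(w(S(-2, 0), f(-4))) - 3191087 = (-145/2 + 5*0) - 3191087 = (-145/2 + 0) - 3191087 = -145/2 - 3191087 = -6382319/2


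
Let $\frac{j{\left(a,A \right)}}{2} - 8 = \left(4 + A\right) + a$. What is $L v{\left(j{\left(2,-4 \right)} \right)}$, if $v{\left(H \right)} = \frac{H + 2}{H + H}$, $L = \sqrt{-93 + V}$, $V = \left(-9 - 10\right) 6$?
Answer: $\frac{33 i \sqrt{23}}{20} \approx 7.9131 i$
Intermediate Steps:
$j{\left(a,A \right)} = 24 + 2 A + 2 a$ ($j{\left(a,A \right)} = 16 + 2 \left(\left(4 + A\right) + a\right) = 16 + 2 \left(4 + A + a\right) = 16 + \left(8 + 2 A + 2 a\right) = 24 + 2 A + 2 a$)
$V = -114$ ($V = \left(-19\right) 6 = -114$)
$L = 3 i \sqrt{23}$ ($L = \sqrt{-93 - 114} = \sqrt{-207} = 3 i \sqrt{23} \approx 14.387 i$)
$v{\left(H \right)} = \frac{2 + H}{2 H}$
$L v{\left(j{\left(2,-4 \right)} \right)} = 3 i \sqrt{23} \frac{2 + \left(24 + 2 \left(-4\right) + 2 \cdot 2\right)}{2 \left(24 + 2 \left(-4\right) + 2 \cdot 2\right)} = 3 i \sqrt{23} \frac{2 + \left(24 - 8 + 4\right)}{2 \left(24 - 8 + 4\right)} = 3 i \sqrt{23} \frac{2 + 20}{2 \cdot 20} = 3 i \sqrt{23} \cdot \frac{1}{2} \cdot \frac{1}{20} \cdot 22 = 3 i \sqrt{23} \cdot \frac{11}{20} = \frac{33 i \sqrt{23}}{20}$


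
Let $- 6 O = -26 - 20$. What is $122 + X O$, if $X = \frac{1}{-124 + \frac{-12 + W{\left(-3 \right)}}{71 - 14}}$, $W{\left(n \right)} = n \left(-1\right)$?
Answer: $\frac{862957}{7077} \approx 121.94$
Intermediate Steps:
$W{\left(n \right)} = - n$
$O = \frac{23}{3}$ ($O = - \frac{-26 - 20}{6} = \left(- \frac{1}{6}\right) \left(-46\right) = \frac{23}{3} \approx 7.6667$)
$X = - \frac{19}{2359}$ ($X = \frac{1}{-124 + \frac{-12 - -3}{71 - 14}} = \frac{1}{-124 + \frac{-12 + 3}{57}} = \frac{1}{-124 - \frac{3}{19}} = \frac{1}{- \frac{2359}{19}} = - \frac{19}{2359} \approx -0.0080543$)
$122 + X O = 122 - \frac{437}{7077} = \frac{862957}{7077}$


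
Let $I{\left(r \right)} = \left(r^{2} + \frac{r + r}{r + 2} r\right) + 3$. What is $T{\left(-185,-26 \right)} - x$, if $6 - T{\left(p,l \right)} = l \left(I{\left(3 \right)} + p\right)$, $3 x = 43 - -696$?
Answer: $- \frac{69671}{15} \approx -4644.7$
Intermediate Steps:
$x = \frac{739}{3}$ ($x = \frac{43 - -696}{3} = \frac{43 + 696}{3} = \frac{1}{3} \cdot 739 = \frac{739}{3} \approx 246.33$)
$I{\left(r \right)} = 3 + r^{2} + \frac{2 r^{2}}{2 + r}$ ($I{\left(r \right)} = \left(r^{2} + \frac{2 r}{2 + r} r\right) + 3 = \left(r^{2} + \frac{2 r^{2}}{2 + r}\right) + 3 = 3 + r^{2} + \frac{2 r^{2}}{2 + r}$)
$T{\left(p,l \right)} = 6 - l \left(\frac{78}{5} + p\right)$ ($T{\left(p,l \right)} = 6 - l \left(\frac{6 + 3^{3} + 3 \cdot 3 + 4 \cdot 3^{2}}{2 + 3} + p\right) = 6 - l \left(\frac{6 + 27 + 9 + 4 \cdot 9}{5} + p\right) = 6 - l \left(\frac{6 + 27 + 9 + 36}{5} + p\right) = 6 - l \left(\frac{1}{5} \cdot 78 + p\right) = 6 - l \left(\frac{78}{5} + p\right)$)
$T{\left(-185,-26 \right)} - x = \left(6 - - \frac{2028}{5} - \left(-26\right) \left(-185\right)\right) - \frac{739}{3} = \left(6 + \frac{2028}{5} - 4810\right) - \frac{739}{3} = - \frac{21992}{5} - \frac{739}{3} = - \frac{69671}{15}$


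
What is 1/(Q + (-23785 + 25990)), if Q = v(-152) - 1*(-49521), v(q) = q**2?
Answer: 1/74830 ≈ 1.3364e-5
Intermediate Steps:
Q = 72625 (Q = (-152)**2 - 1*(-49521) = 23104 + 49521 = 72625)
1/(Q + (-23785 + 25990)) = 1/(72625 + (-23785 + 25990)) = 1/(72625 + 2205) = 1/74830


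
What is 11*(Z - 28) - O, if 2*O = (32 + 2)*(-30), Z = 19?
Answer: 411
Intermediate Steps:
O = -510 (O = ((32 + 2)*(-30))/2 = (34*(-30))/2 = (½)*(-1020) = -510)
11*(Z - 28) - O = 11*(19 - 28) - 1*(-510) = 11*(-9) + 510 = -99 + 510 = 411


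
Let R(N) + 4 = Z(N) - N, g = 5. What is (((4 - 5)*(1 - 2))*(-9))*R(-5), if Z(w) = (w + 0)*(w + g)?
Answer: -9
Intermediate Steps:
Z(w) = w*(5 + w) (Z(w) = (w + 0)*(w + 5) = w*(5 + w))
R(N) = -4 - N + N*(5 + N) (R(N) = -4 + (N*(5 + N) - N) = -4 + (-N + N*(5 + N)) = -4 - N + N*(5 + N))
(((4 - 5)*(1 - 2))*(-9))*R(-5) = (((4 - 5)*(1 - 2))*(-9))*(-4 - 1*(-5) - 5*(5 - 5)) = (-1*(-1)*(-9))*(-4 + 5 - 5*0) = (1*(-9))*(-4 + 5 + 0) = -9*1 = -9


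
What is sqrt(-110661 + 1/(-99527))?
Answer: 902*I*sqrt(1347296999)/99527 ≈ 332.66*I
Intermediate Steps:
sqrt(-110661 + 1/(-99527)) = sqrt(-110661 - 1/99527) = sqrt(-11013757348/99527) = 902*I*sqrt(1347296999)/99527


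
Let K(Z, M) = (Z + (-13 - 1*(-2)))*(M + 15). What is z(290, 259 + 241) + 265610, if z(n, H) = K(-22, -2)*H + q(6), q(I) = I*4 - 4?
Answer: 51130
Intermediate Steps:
K(Z, M) = (-11 + Z)*(15 + M) (K(Z, M) = (Z + (-13 + 2))*(15 + M) = (Z - 11)*(15 + M) = (-11 + Z)*(15 + M))
q(I) = -4 + 4*I (q(I) = 4*I - 4 = -4 + 4*I)
z(n, H) = 20 - 429*H (z(n, H) = (-165 - 11*(-2) + 15*(-22) - 2*(-22))*H + (-4 + 4*6) = (-165 + 22 - 330 + 44)*H + (-4 + 24) = -429*H + 20 = 20 - 429*H)
z(290, 259 + 241) + 265610 = (20 - 429*(259 + 241)) + 265610 = (20 - 429*500) + 265610 = (20 - 214500) + 265610 = -214480 + 265610 = 51130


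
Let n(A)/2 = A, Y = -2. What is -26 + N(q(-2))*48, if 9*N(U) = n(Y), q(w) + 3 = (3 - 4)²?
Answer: -142/3 ≈ -47.333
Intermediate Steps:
n(A) = 2*A
q(w) = -2 (q(w) = -3 + (3 - 4)² = -3 + (-1)² = -3 + 1 = -2)
N(U) = -4/9 (N(U) = (2*(-2))/9 = (⅑)*(-4) = -4/9)
-26 + N(q(-2))*48 = -26 - 4/9*48 = -26 - 64/3 = -142/3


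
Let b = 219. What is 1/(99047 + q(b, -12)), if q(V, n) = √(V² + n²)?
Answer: 99047/9810260104 - 3*√5345/9810260104 ≈ 1.0074e-5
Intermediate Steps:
1/(99047 + q(b, -12)) = 1/(99047 + √(219² + (-12)²)) = 1/(99047 + √(47961 + 144)) = 1/(99047 + √48105) = 1/(99047 + 3*√5345)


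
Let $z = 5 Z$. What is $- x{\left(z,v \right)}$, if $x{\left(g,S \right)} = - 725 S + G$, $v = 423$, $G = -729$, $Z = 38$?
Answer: $307404$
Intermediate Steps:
$z = 190$ ($z = 5 \cdot 38 = 190$)
$x{\left(g,S \right)} = -729 - 725 S$ ($x{\left(g,S \right)} = - 725 S - 729 = -729 - 725 S$)
$- x{\left(z,v \right)} = - (-729 - 306675) = \left(-1\right) \left(-307404\right) = 307404$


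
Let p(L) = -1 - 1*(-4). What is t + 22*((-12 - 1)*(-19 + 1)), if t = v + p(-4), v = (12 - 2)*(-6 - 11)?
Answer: 4981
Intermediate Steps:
p(L) = 3 (p(L) = -1 + 4 = 3)
v = -170 (v = 10*(-17) = -170)
t = -167 (t = -170 + 3 = -167)
t + 22*((-12 - 1)*(-19 + 1)) = -167 + 22*((-12 - 1)*(-19 + 1)) = -167 + 22*(-13*(-18)) = -167 + 22*234 = -167 + 5148 = 4981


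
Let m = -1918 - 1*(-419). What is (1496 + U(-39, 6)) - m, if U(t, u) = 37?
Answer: 3032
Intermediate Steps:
m = -1499 (m = -1918 + 419 = -1499)
(1496 + U(-39, 6)) - m = (1496 + 37) - 1*(-1499) = 1533 + 1499 = 3032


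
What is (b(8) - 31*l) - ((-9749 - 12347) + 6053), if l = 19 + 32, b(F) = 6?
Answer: 14468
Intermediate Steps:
l = 51
(b(8) - 31*l) - ((-9749 - 12347) + 6053) = (6 - 31*51) - ((-9749 - 12347) + 6053) = (6 - 1581) - (-22096 + 6053) = -1575 - 1*(-16043) = -1575 + 16043 = 14468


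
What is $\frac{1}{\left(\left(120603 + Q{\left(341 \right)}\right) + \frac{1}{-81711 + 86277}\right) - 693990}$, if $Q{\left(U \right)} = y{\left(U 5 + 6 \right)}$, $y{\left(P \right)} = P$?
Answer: $- \frac{4566}{2610272615} \approx -1.7492 \cdot 10^{-6}$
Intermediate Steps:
$Q{\left(U \right)} = 6 + 5 U$ ($Q{\left(U \right)} = U 5 + 6 = 5 U + 6 = 6 + 5 U$)
$\frac{1}{\left(\left(120603 + Q{\left(341 \right)}\right) + \frac{1}{-81711 + 86277}\right) - 693990} = \frac{1}{\left(\left(120603 + \left(6 + 5 \cdot 341\right)\right) + \frac{1}{-81711 + 86277}\right) - 693990} = \frac{1}{\left(\left(120603 + \left(6 + 1705\right)\right) + \frac{1}{4566}\right) - 693990} = \frac{1}{\left(\left(120603 + 1711\right) + \frac{1}{4566}\right) - 693990} = \frac{1}{\left(122314 + \frac{1}{4566}\right) - 693990} = \frac{1}{\frac{558485725}{4566} - 693990} = \frac{1}{- \frac{2610272615}{4566}} = - \frac{4566}{2610272615}$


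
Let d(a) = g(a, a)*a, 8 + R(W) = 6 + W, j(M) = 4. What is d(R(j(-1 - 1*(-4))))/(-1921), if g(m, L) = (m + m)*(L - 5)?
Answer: 24/1921 ≈ 0.012493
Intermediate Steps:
g(m, L) = 2*m*(-5 + L) (g(m, L) = (2*m)*(-5 + L) = 2*m*(-5 + L))
R(W) = -2 + W (R(W) = -8 + (6 + W) = -2 + W)
d(a) = 2*a²*(-5 + a) (d(a) = (2*a*(-5 + a))*a = 2*a²*(-5 + a))
d(R(j(-1 - 1*(-4))))/(-1921) = (2*(-2 + 4)²*(-5 + (-2 + 4)))/(-1921) = (2*2²*(-5 + 2))*(-1/1921) = (2*4*(-3))*(-1/1921) = -24*(-1/1921) = 24/1921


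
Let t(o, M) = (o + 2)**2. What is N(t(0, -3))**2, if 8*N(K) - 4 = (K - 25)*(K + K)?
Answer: 1681/4 ≈ 420.25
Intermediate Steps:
t(o, M) = (2 + o)**2
N(K) = 1/2 + K*(-25 + K)/4 (N(K) = 1/2 + ((K - 25)*(K + K))/8 = 1/2 + ((-25 + K)*(2*K))/8 = 1/2 + (2*K*(-25 + K))/8 = 1/2 + K*(-25 + K)/4)
N(t(0, -3))**2 = (1/2 - 25*(2 + 0)**2/4 + ((2 + 0)**2)**2/4)**2 = (1/2 - 25/4*2**2 + (2**2)**2/4)**2 = (1/2 - 25/4*4 + (1/4)*4**2)**2 = (1/2 - 25 + (1/4)*16)**2 = (1/2 - 25 + 4)**2 = (-41/2)**2 = 1681/4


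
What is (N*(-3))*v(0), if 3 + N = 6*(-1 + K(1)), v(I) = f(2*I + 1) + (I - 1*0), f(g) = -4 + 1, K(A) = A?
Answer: -27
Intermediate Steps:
f(g) = -3
v(I) = -3 + I (v(I) = -3 + (I - 1*0) = -3 + (I + 0) = -3 + I)
N = -3 (N = -3 + 6*(-1 + 1) = -3 + 6*0 = -3 + 0 = -3)
(N*(-3))*v(0) = (-3*(-3))*(-3 + 0) = 9*(-3) = -27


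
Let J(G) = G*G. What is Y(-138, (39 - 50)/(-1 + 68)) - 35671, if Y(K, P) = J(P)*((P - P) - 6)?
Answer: -160127845/4489 ≈ -35671.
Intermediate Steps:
J(G) = G²
Y(K, P) = -6*P² (Y(K, P) = P²*((P - P) - 6) = P²*(0 - 6) = P²*(-6) = -6*P²)
Y(-138, (39 - 50)/(-1 + 68)) - 35671 = -6*(39 - 50)²/(-1 + 68)² - 35671 = -6*(-11/67)² - 35671 = -6*121/4489 - 35671 = -726/4489 - 35671 = -160127845/4489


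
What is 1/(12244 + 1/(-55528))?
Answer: 55528/679884831 ≈ 8.1673e-5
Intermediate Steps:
1/(12244 + 1/(-55528)) = 1/(12244 - 1/55528) = 1/(679884831/55528) = 55528/679884831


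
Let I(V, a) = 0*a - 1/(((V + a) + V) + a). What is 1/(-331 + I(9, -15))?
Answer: -12/3971 ≈ -0.0030219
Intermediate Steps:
I(V, a) = -1/(2*V + 2*a) (I(V, a) = 0 - 1/((a + 2*V) + a) = 0 - 1/(2*V + 2*a) = -1/(2*V + 2*a))
1/(-331 + I(9, -15)) = 1/(-331 - 1/(2*9 + 2*(-15))) = 1/(-331 - 1/(18 - 30)) = 1/(-331 - 1/(-12)) = 1/(-331 - 1*(-1/12)) = 1/(-331 + 1/12) = 1/(-3971/12) = -12/3971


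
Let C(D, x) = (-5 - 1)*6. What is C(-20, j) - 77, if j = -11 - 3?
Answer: -113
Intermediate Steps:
j = -14
C(D, x) = -36 (C(D, x) = -6*6 = -36)
C(-20, j) - 77 = -36 - 77 = -113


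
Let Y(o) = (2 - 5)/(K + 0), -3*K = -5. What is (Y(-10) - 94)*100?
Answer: -9580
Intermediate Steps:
K = 5/3 (K = -⅓*(-5) = 5/3 ≈ 1.6667)
Y(o) = -9/5 (Y(o) = (2 - 5)/(5/3 + 0) = -3/5/3 = -3*⅗ = -9/5)
(Y(-10) - 94)*100 = (-9/5 - 94)*100 = -479/5*100 = -9580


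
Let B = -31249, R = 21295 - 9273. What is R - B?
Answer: 43271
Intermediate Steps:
R = 12022
R - B = 12022 - 1*(-31249) = 12022 + 31249 = 43271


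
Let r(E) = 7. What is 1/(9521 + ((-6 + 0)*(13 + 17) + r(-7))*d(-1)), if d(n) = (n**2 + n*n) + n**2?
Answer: 1/9002 ≈ 0.00011109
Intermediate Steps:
d(n) = 3*n**2 (d(n) = (n**2 + n**2) + n**2 = 2*n**2 + n**2 = 3*n**2)
1/(9521 + ((-6 + 0)*(13 + 17) + r(-7))*d(-1)) = 1/(9521 + ((-6 + 0)*(13 + 17) + 7)*(3*(-1)**2)) = 1/(9521 + (-6*30 + 7)*(3*1)) = 1/(9521 + (-180 + 7)*3) = 1/(9521 - 173*3) = 1/(9521 - 519) = 1/9002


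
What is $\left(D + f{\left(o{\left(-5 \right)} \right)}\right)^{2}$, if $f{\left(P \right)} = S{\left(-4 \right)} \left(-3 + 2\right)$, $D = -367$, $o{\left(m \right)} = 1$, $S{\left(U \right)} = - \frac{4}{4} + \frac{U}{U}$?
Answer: $134689$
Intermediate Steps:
$S{\left(U \right)} = 0$ ($S{\left(U \right)} = \left(-4\right) \frac{1}{4} + 1 = -1 + 1 = 0$)
$f{\left(P \right)} = 0$ ($f{\left(P \right)} = 0 \left(-3 + 2\right) = 0 \left(-1\right) = 0$)
$\left(D + f{\left(o{\left(-5 \right)} \right)}\right)^{2} = \left(-367 + 0\right)^{2} = \left(-367\right)^{2} = 134689$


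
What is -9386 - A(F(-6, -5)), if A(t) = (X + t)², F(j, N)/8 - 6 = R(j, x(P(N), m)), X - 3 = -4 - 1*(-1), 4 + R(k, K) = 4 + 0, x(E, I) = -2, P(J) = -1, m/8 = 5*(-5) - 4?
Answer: -11690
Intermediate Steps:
m = -232 (m = 8*(5*(-5) - 4) = 8*(-25 - 4) = 8*(-29) = -232)
R(k, K) = 0 (R(k, K) = -4 + (4 + 0) = -4 + 4 = 0)
X = 0 (X = 3 + (-4 - 1*(-1)) = 3 + (-4 + 1) = 3 - 3 = 0)
F(j, N) = 48 (F(j, N) = 48 + 8*0 = 48 + 0 = 48)
A(t) = t² (A(t) = (0 + t)² = t²)
-9386 - A(F(-6, -5)) = -9386 - 1*48² = -9386 - 1*2304 = -9386 - 2304 = -11690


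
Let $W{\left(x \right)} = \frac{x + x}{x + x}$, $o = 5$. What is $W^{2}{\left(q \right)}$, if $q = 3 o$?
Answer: $1$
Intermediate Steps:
$q = 15$ ($q = 3 \cdot 5 = 15$)
$W{\left(x \right)} = 1$ ($W{\left(x \right)} = \frac{2 x}{2 x} = 2 x \frac{1}{2 x} = 1$)
$W^{2}{\left(q \right)} = 1^{2} = 1$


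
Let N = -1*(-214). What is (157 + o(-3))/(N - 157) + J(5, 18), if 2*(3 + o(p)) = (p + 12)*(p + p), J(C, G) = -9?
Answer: -386/57 ≈ -6.7719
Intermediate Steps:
o(p) = -3 + p*(12 + p) (o(p) = -3 + ((p + 12)*(p + p))/2 = -3 + ((12 + p)*(2*p))/2 = -3 + (2*p*(12 + p))/2 = -3 + p*(12 + p))
N = 214
(157 + o(-3))/(N - 157) + J(5, 18) = (157 + (-3 + (-3)² + 12*(-3)))/(214 - 157) - 9 = (157 + (-3 + 9 - 36))/57 - 9 = (157 - 30)*(1/57) - 9 = 127*(1/57) - 9 = 127/57 - 9 = -386/57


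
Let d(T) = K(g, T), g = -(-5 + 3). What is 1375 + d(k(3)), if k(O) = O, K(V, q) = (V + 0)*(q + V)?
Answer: 1385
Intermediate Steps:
g = 2 (g = -1*(-2) = 2)
K(V, q) = V*(V + q)
d(T) = 4 + 2*T (d(T) = 2*(2 + T) = 4 + 2*T)
1375 + d(k(3)) = 1375 + (4 + 2*3) = 1375 + (4 + 6) = 1375 + 10 = 1385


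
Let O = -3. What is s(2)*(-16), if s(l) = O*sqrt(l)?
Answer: 48*sqrt(2) ≈ 67.882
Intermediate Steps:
s(l) = -3*sqrt(l)
s(2)*(-16) = -3*sqrt(2)*(-16) = 48*sqrt(2)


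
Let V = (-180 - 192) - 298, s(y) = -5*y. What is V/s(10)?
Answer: 67/5 ≈ 13.400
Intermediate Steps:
V = -670 (V = -372 - 298 = -670)
V/s(10) = -670/((-5*10)) = -670/(-50) = -670*(-1/50) = 67/5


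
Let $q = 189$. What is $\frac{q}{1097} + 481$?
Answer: $\frac{527846}{1097} \approx 481.17$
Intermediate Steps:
$\frac{q}{1097} + 481 = \frac{189}{1097} + 481 = \frac{527846}{1097}$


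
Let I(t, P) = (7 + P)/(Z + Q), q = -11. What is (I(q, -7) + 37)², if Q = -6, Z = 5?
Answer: 1369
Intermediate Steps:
I(t, P) = -7 - P (I(t, P) = (7 + P)/(5 - 6) = (7 + P)/(-1) = (7 + P)*(-1) = -7 - P)
(I(q, -7) + 37)² = ((-7 - 1*(-7)) + 37)² = ((-7 + 7) + 37)² = (0 + 37)² = 37² = 1369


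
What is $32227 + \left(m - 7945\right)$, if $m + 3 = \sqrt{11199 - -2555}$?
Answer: $24279 + 23 \sqrt{26} \approx 24396.0$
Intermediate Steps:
$m = -3 + 23 \sqrt{26}$ ($m = -3 + \sqrt{11199 - -2555} = -3 + \sqrt{11199 + \left(2600 - 45\right)} = -3 + \sqrt{11199 + 2555} = -3 + \sqrt{13754} = -3 + 23 \sqrt{26} \approx 114.28$)
$32227 + \left(m - 7945\right) = 32227 - \left(7948 - 23 \sqrt{26}\right) = 24279 + 23 \sqrt{26}$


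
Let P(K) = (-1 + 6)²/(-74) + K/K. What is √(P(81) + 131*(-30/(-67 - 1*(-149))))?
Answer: I*√435078634/3034 ≈ 6.8749*I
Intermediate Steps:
P(K) = 49/74 (P(K) = 5²*(-1/74) + 1 = 25*(-1/74) + 1 = -25/74 + 1 = 49/74)
√(P(81) + 131*(-30/(-67 - 1*(-149)))) = √(49/74 + 131*(-30/(-67 - 1*(-149)))) = √(49/74 + 131*(-30/(-67 + 149))) = √(49/74 + 131*(-30/82)) = √(49/74 + 131*(-30*1/82)) = √(49/74 + 131*(-15/41)) = √(49/74 - 1965/41) = √(-143401/3034) = I*√435078634/3034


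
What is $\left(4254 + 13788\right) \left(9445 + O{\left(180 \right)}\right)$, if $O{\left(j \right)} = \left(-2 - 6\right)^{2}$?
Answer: $171561378$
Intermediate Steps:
$O{\left(j \right)} = 64$ ($O{\left(j \right)} = \left(-8\right)^{2} = 64$)
$\left(4254 + 13788\right) \left(9445 + O{\left(180 \right)}\right) = \left(4254 + 13788\right) \left(9445 + 64\right) = 18042 \cdot 9509 = 171561378$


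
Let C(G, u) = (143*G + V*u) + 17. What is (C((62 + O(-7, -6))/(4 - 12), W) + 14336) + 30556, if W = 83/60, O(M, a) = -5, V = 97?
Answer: 5282917/120 ≈ 44024.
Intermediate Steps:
W = 83/60 (W = 83*(1/60) = 83/60 ≈ 1.3833)
C(G, u) = 17 + 97*u + 143*G (C(G, u) = (143*G + 97*u) + 17 = (97*u + 143*G) + 17 = 17 + 97*u + 143*G)
(C((62 + O(-7, -6))/(4 - 12), W) + 14336) + 30556 = ((17 + 97*(83/60) + 143*((62 - 5)/(4 - 12))) + 14336) + 30556 = ((17 + 8051/60 + 143*(57/(-8))) + 14336) + 30556 = ((17 + 8051/60 + 143*(57*(-⅛))) + 14336) + 30556 = ((17 + 8051/60 + 143*(-57/8)) + 14336) + 30556 = ((17 + 8051/60 - 8151/8) + 14336) + 30556 = (-104123/120 + 14336) + 30556 = 1616197/120 + 30556 = 5282917/120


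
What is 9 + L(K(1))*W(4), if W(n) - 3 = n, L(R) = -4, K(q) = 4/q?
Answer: -19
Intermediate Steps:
W(n) = 3 + n
9 + L(K(1))*W(4) = 9 - 4*(3 + 4) = 9 - 4*7 = 9 - 28 = -19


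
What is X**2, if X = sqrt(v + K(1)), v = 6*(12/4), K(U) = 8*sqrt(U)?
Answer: 26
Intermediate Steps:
v = 18 (v = 6*(12*(1/4)) = 6*3 = 18)
X = sqrt(26) (X = sqrt(18 + 8*sqrt(1)) = sqrt(18 + 8*1) = sqrt(18 + 8) = sqrt(26) ≈ 5.0990)
X**2 = (sqrt(26))**2 = 26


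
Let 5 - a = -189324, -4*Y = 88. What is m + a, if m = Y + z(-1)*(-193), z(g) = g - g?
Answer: 189307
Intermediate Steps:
z(g) = 0
Y = -22 (Y = -¼*88 = -22)
m = -22 (m = -22 + 0*(-193) = -22 + 0 = -22)
a = 189329 (a = 5 - 1*(-189324) = 5 + 189324 = 189329)
m + a = -22 + 189329 = 189307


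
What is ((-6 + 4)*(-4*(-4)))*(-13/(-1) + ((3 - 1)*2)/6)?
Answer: -1312/3 ≈ -437.33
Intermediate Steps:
((-6 + 4)*(-4*(-4)))*(-13/(-1) + ((3 - 1)*2)/6) = (-2*16)*(-13*(-1) + (2*2)*(⅙)) = -32*(13 + 4*(⅙)) = -32*(13 + ⅔) = -32*41/3 = -1312/3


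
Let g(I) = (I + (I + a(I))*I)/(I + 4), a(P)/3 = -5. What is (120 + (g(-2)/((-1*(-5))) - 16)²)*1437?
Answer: 10196952/25 ≈ 4.0788e+5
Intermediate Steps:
a(P) = -15 (a(P) = 3*(-5) = -15)
g(I) = (I + I*(-15 + I))/(4 + I) (g(I) = (I + (I - 15)*I)/(I + 4) = (I + (-15 + I)*I)/(4 + I) = (I + I*(-15 + I))/(4 + I))
(120 + (g(-2)/((-1*(-5))) - 16)²)*1437 = (120 + ((-2*(-14 - 2)/(4 - 2))/((-1*(-5))) - 16)²)*1437 = (120 + (-2*(-16)/2/5 - 16)²)*1437 = (120 + (-2*½*(-16)*(⅕) - 16)²)*1437 = (120 + (16*(⅕) - 16)²)*1437 = (120 + (16/5 - 16)²)*1437 = (120 + (-64/5)²)*1437 = (120 + 4096/25)*1437 = (7096/25)*1437 = 10196952/25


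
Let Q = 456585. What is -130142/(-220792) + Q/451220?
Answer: 181287487/113211098 ≈ 1.6013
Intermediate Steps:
-130142/(-220792) + Q/451220 = -130142/(-220792) + 456585/451220 = -130142*(-1/220792) + 456585*(1/451220) = 65071/110396 + 91317/90244 = 181287487/113211098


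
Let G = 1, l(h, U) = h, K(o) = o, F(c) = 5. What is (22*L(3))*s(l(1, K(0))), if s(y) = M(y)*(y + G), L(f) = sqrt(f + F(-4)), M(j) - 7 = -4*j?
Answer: 264*sqrt(2) ≈ 373.35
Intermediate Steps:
M(j) = 7 - 4*j
L(f) = sqrt(5 + f) (L(f) = sqrt(f + 5) = sqrt(5 + f))
s(y) = (1 + y)*(7 - 4*y) (s(y) = (7 - 4*y)*(y + 1) = (7 - 4*y)*(1 + y) = (1 + y)*(7 - 4*y))
(22*L(3))*s(l(1, K(0))) = (22*sqrt(5 + 3))*(-(1 + 1)*(-7 + 4*1)) = (22*sqrt(8))*(-1*2*(-7 + 4)) = (22*(2*sqrt(2)))*(-1*2*(-3)) = (44*sqrt(2))*6 = 264*sqrt(2)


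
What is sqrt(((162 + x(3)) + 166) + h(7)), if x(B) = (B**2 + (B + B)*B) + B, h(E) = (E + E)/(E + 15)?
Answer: sqrt(43395)/11 ≈ 18.938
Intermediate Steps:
h(E) = 2*E/(15 + E) (h(E) = (2*E)/(15 + E) = 2*E/(15 + E))
x(B) = B + 3*B**2 (x(B) = (B**2 + (2*B)*B) + B = (B**2 + 2*B**2) + B = 3*B**2 + B = B + 3*B**2)
sqrt(((162 + x(3)) + 166) + h(7)) = sqrt(((162 + 3*(1 + 3*3)) + 166) + 2*7/(15 + 7)) = sqrt(((162 + 3*(1 + 9)) + 166) + 2*7/22) = sqrt(((162 + 3*10) + 166) + 2*7*(1/22)) = sqrt(((162 + 30) + 166) + 7/11) = sqrt((192 + 166) + 7/11) = sqrt(358 + 7/11) = sqrt(3945/11) = sqrt(43395)/11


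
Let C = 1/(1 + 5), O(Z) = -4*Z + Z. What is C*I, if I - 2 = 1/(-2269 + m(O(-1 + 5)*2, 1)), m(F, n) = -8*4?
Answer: 4601/13806 ≈ 0.33326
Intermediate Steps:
O(Z) = -3*Z
m(F, n) = -32
C = ⅙ (C = 1/6 = ⅙ ≈ 0.16667)
I = 4601/2301 (I = 2 + 1/(-2269 - 32) = 2 + 1/(-2301) = 2 - 1/2301 = 4601/2301 ≈ 1.9996)
C*I = (⅙)*(4601/2301) = 4601/13806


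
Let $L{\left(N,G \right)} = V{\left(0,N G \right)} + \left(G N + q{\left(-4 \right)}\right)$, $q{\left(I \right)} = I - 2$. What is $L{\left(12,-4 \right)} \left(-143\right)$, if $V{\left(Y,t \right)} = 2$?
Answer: $7436$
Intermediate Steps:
$q{\left(I \right)} = -2 + I$ ($q{\left(I \right)} = I - 2 = -2 + I$)
$L{\left(N,G \right)} = -4 + G N$ ($L{\left(N,G \right)} = 2 + \left(G N - 6\right) = 2 + \left(-6 + G N\right) = -4 + G N$)
$L{\left(12,-4 \right)} \left(-143\right) = \left(-4 - 48\right) \left(-143\right) = \left(-52\right) \left(-143\right) = 7436$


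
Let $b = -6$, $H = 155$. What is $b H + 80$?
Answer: $-850$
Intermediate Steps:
$b H + 80 = \left(-6\right) 155 + 80 = -930 + 80 = -850$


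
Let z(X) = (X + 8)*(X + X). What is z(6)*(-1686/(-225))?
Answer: 31472/25 ≈ 1258.9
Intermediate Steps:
z(X) = 2*X*(8 + X) (z(X) = (8 + X)*(2*X) = 2*X*(8 + X))
z(6)*(-1686/(-225)) = (2*6*(8 + 6))*(-1686/(-225)) = (2*6*14)*(-1686*(-1/225)) = 168*(562/75) = 31472/25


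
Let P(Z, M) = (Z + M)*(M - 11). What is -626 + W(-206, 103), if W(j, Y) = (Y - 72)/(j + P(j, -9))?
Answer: -2562813/4094 ≈ -625.99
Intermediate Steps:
P(Z, M) = (-11 + M)*(M + Z) (P(Z, M) = (M + Z)*(-11 + M) = (-11 + M)*(M + Z))
W(j, Y) = (-72 + Y)/(180 - 19*j) (W(j, Y) = (Y - 72)/(j + ((-9)² - 11*(-9) - 11*j - 9*j)) = (-72 + Y)/(j + (81 + 99 - 11*j - 9*j)) = (-72 + Y)/(j + (180 - 20*j)) = (-72 + Y)/(180 - 19*j))
-626 + W(-206, 103) = -626 + (72 - 1*103)/(-180 + 19*(-206)) = -626 + (72 - 103)/(-180 - 3914) = -626 - 31/(-4094) = -626 - 1/4094*(-31) = -626 + 31/4094 = -2562813/4094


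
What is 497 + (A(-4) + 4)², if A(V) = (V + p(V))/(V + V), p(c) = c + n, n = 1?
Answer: 33329/64 ≈ 520.77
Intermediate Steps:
p(c) = 1 + c (p(c) = c + 1 = 1 + c)
A(V) = (1 + 2*V)/(2*V) (A(V) = (V + (1 + V))/(V + V) = (1 + 2*V)/((2*V)) = (1 + 2*V)*(1/(2*V)) = (1 + 2*V)/(2*V))
497 + (A(-4) + 4)² = 497 + ((½ - 4)/(-4) + 4)² = 497 + (-¼*(-7/2) + 4)² = 497 + (7/8 + 4)² = 497 + (39/8)² = 497 + 1521/64 = 33329/64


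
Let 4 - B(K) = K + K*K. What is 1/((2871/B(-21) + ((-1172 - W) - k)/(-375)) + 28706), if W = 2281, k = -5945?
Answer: 156000/4476022703 ≈ 3.4852e-5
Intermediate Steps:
B(K) = 4 - K - K² (B(K) = 4 - (K + K*K) = 4 - (K + K²) = 4 + (-K - K²) = 4 - K - K²)
1/((2871/B(-21) + ((-1172 - W) - k)/(-375)) + 28706) = 1/((2871/(4 - 1*(-21) - 1*(-21)²) + ((-1172 - 1*2281) - 1*(-5945))/(-375)) + 28706) = 1/((2871/(4 + 21 - 1*441) + ((-1172 - 2281) + 5945)*(-1/375)) + 28706) = 1/((2871/(4 + 21 - 441) + (-3453 + 5945)*(-1/375)) + 28706) = 1/((2871/(-416) + 2492*(-1/375)) + 28706) = 1/((2871*(-1/416) - 2492/375) + 28706) = 1/((-2871/416 - 2492/375) + 28706) = 1/(-2113297/156000 + 28706) = 1/(4476022703/156000) = 156000/4476022703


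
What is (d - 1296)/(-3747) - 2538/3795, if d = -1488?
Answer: 117266/1579985 ≈ 0.074220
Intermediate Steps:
(d - 1296)/(-3747) - 2538/3795 = (-1488 - 1296)/(-3747) - 2538/3795 = -2784*(-1/3747) - 2538*1/3795 = 928/1249 - 846/1265 = 117266/1579985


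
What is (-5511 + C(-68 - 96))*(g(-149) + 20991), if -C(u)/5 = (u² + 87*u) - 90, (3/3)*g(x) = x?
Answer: -1421445242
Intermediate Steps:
g(x) = x
C(u) = 450 - 435*u - 5*u² (C(u) = -5*((u² + 87*u) - 90) = -5*(-90 + u² + 87*u) = 450 - 435*u - 5*u²)
(-5511 + C(-68 - 96))*(g(-149) + 20991) = (-5511 + (450 - 435*(-68 - 96) - 5*(-68 - 96)²))*(-149 + 20991) = (-5511 + (450 - 435*(-164) - 5*(-164)²))*20842 = (-5511 + (450 + 71340 - 5*26896))*20842 = (-5511 + (450 + 71340 - 134480))*20842 = (-5511 - 62690)*20842 = -68201*20842 = -1421445242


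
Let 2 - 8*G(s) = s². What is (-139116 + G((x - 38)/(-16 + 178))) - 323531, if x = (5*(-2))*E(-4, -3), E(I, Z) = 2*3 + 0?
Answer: -24283405015/52488 ≈ -4.6265e+5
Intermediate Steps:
E(I, Z) = 6 (E(I, Z) = 6 + 0 = 6)
x = -60 (x = (5*(-2))*6 = -10*6 = -60)
G(s) = ¼ - s²/8
(-139116 + G((x - 38)/(-16 + 178))) - 323531 = (-139116 + (¼ - (-60 - 38)²/(-16 + 178)²/8)) - 323531 = (-139116 + (¼ - (-98/162)²/8)) - 323531 = (-139116 + (¼ - (-98*1/162)²/8)) - 323531 = (-139116 + (¼ - (-49/81)²/8)) - 323531 = (-139116 + (¼ - ⅛*2401/6561)) - 323531 = (-139116 + (¼ - 2401/52488)) - 323531 = (-139116 + 10721/52488) - 323531 = -7301909887/52488 - 323531 = -24283405015/52488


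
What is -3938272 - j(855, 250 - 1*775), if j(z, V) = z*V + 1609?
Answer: -3491006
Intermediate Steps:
j(z, V) = 1609 + V*z (j(z, V) = V*z + 1609 = 1609 + V*z)
-3938272 - j(855, 250 - 1*775) = -3938272 - (1609 + (250 - 1*775)*855) = -3938272 - (1609 + (250 - 775)*855) = -3938272 - (1609 - 525*855) = -3938272 - (1609 - 448875) = -3938272 - 1*(-447266) = -3938272 + 447266 = -3491006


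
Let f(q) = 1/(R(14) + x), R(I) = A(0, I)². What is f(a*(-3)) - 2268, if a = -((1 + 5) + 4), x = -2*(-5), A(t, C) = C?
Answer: -467207/206 ≈ -2268.0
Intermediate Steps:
x = 10
a = -10 (a = -(6 + 4) = -1*10 = -10)
R(I) = I²
f(q) = 1/206 (f(q) = 1/(14² + 10) = 1/(196 + 10) = 1/206)
f(a*(-3)) - 2268 = 1/206 - 2268 = -467207/206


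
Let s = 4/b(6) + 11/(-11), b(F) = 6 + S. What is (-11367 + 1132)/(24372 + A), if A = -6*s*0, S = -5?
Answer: -10235/24372 ≈ -0.41995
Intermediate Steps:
b(F) = 1 (b(F) = 6 - 5 = 1)
s = 3 (s = 4/1 + 11/(-11) = 4*1 + 11*(-1/11) = 4 - 1 = 3)
A = 0 (A = -6*3*0 = -18*0 = 0)
(-11367 + 1132)/(24372 + A) = (-11367 + 1132)/(24372 + 0) = -10235/24372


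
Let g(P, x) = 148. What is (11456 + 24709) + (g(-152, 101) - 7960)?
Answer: 28353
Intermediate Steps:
(11456 + 24709) + (g(-152, 101) - 7960) = (11456 + 24709) + (148 - 7960) = 36165 - 7812 = 28353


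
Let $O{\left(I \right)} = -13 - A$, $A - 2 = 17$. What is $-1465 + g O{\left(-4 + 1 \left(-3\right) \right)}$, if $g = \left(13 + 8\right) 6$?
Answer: $-5497$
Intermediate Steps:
$A = 19$ ($A = 2 + 17 = 19$)
$O{\left(I \right)} = -32$ ($O{\left(I \right)} = -13 - 19 = -32$)
$g = 126$ ($g = 21 \cdot 6 = 126$)
$-1465 + g O{\left(-4 + 1 \left(-3\right) \right)} = -1465 + 126 \left(-32\right) = -1465 - 4032 = -5497$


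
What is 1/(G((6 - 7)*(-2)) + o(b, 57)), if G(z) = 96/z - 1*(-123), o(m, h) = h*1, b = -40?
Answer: 1/228 ≈ 0.0043860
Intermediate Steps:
o(m, h) = h
G(z) = 123 + 96/z (G(z) = 96/z + 123 = 123 + 96/z)
1/(G((6 - 7)*(-2)) + o(b, 57)) = 1/((123 + 96/(((6 - 7)*(-2)))) + 57) = 1/((123 + 96/((-1*(-2)))) + 57) = 1/((123 + 96/2) + 57) = 1/((123 + 96*(1/2)) + 57) = 1/((123 + 48) + 57) = 1/(171 + 57) = 1/228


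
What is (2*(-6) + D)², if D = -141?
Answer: 23409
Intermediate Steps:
(2*(-6) + D)² = (2*(-6) - 141)² = (-12 - 141)² = (-153)² = 23409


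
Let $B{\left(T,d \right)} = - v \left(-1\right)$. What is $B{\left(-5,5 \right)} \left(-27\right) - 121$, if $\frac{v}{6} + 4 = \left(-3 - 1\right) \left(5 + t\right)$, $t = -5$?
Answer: $527$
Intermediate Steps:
$v = -24$ ($v = -24 + 6 \left(-3 - 1\right) \left(5 - 5\right) = -24 + 6 \left(\left(-4\right) 0\right) = -24 + 6 \cdot 0 = -24 + 0 = -24$)
$B{\left(T,d \right)} = -24$ ($B{\left(T,d \right)} = \left(-1\right) \left(-24\right) \left(-1\right) = 24 \left(-1\right) = -24$)
$B{\left(-5,5 \right)} \left(-27\right) - 121 = \left(-24\right) \left(-27\right) - 121 = 648 - 121 = 527$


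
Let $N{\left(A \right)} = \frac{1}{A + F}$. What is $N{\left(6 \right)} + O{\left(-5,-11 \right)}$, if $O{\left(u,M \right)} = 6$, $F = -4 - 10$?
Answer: $\frac{47}{8} \approx 5.875$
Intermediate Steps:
$F = -14$ ($F = -4 - 10 = -14$)
$N{\left(A \right)} = \frac{1}{-14 + A}$ ($N{\left(A \right)} = \frac{1}{A - 14} = \frac{1}{-14 + A}$)
$N{\left(6 \right)} + O{\left(-5,-11 \right)} = \frac{1}{-14 + 6} + 6 = \frac{1}{-8} + 6 = - \frac{1}{8} + 6 = \frac{47}{8}$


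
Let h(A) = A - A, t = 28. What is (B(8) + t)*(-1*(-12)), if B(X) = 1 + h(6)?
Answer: 348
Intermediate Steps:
h(A) = 0
B(X) = 1 (B(X) = 1 + 0 = 1)
(B(8) + t)*(-1*(-12)) = (1 + 28)*(-1*(-12)) = 29*12 = 348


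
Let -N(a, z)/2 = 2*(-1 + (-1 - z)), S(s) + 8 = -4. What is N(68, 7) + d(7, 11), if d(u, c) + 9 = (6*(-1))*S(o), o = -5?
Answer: 99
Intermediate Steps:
S(s) = -12 (S(s) = -8 - 4 = -12)
N(a, z) = 8 + 4*z (N(a, z) = -4*(-1 + (-1 - z)) = -4*(-2 - z) = -2*(-4 - 2*z) = 8 + 4*z)
d(u, c) = 63 (d(u, c) = -9 + (6*(-1))*(-12) = -9 - 6*(-12) = -9 + 72 = 63)
N(68, 7) + d(7, 11) = (8 + 4*7) + 63 = (8 + 28) + 63 = 36 + 63 = 99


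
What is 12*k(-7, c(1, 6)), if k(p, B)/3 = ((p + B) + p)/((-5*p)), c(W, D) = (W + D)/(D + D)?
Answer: -69/5 ≈ -13.800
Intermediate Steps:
c(W, D) = (D + W)/(2*D) (c(W, D) = (D + W)/((2*D)) = (D + W)*(1/(2*D)) = (D + W)/(2*D))
k(p, B) = -3*(B + 2*p)/(5*p) (k(p, B) = 3*(((p + B) + p)/((-5*p))) = 3*(((B + p) + p)*(-1/(5*p))) = 3*((B + 2*p)*(-1/(5*p))) = 3*(-(B + 2*p)/(5*p)) = -3*(B + 2*p)/(5*p))
12*k(-7, c(1, 6)) = 12*((3/5)*(-(6 + 1)/(2*6) - 2*(-7))/(-7)) = 12*((3/5)*(-1/7)*(-7/(2*6) + 14)) = 12*((3/5)*(-1/7)*(-1*7/12 + 14)) = 12*((3/5)*(-1/7)*(-7/12 + 14)) = 12*((3/5)*(-1/7)*(161/12)) = 12*(-23/20) = -69/5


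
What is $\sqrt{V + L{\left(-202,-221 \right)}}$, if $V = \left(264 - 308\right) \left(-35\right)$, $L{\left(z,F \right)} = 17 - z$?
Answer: $\sqrt{1759} \approx 41.94$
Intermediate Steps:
$V = 1540$ ($V = \left(-44\right) \left(-35\right) = 1540$)
$\sqrt{V + L{\left(-202,-221 \right)}} = \sqrt{1540 + \left(17 - -202\right)} = \sqrt{1540 + \left(17 + 202\right)} = \sqrt{1540 + 219} = \sqrt{1759}$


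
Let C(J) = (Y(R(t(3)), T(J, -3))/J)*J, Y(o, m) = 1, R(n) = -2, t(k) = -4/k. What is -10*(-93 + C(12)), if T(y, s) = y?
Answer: 920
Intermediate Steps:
C(J) = 1 (C(J) = (1/J)*J = J/J = 1)
-10*(-93 + C(12)) = -10*(-93 + 1) = -10*(-92) = 920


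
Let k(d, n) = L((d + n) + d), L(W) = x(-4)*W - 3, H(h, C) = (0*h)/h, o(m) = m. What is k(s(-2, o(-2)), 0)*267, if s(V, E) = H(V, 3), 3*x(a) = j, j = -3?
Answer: -801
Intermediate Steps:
H(h, C) = 0 (H(h, C) = 0/h = 0)
x(a) = -1 (x(a) = (1/3)*(-3) = -1)
s(V, E) = 0
L(W) = -3 - W (L(W) = -W - 3 = -3 - W)
k(d, n) = -3 - n - 2*d (k(d, n) = -3 - ((d + n) + d) = -3 - (n + 2*d) = -3 + (-n - 2*d) = -3 - n - 2*d)
k(s(-2, o(-2)), 0)*267 = (-3 - 1*0 - 2*0)*267 = (-3 + 0 + 0)*267 = -3*267 = -801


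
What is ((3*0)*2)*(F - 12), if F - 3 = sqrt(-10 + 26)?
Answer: 0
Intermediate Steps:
F = 7 (F = 3 + sqrt(-10 + 26) = 3 + sqrt(16) = 3 + 4 = 7)
((3*0)*2)*(F - 12) = ((3*0)*2)*(7 - 12) = (0*2)*(-5) = 0*(-5) = 0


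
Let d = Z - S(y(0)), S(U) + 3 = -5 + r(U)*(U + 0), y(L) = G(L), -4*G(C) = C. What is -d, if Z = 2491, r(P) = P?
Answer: -2499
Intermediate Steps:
G(C) = -C/4
y(L) = -L/4
S(U) = -8 + U² (S(U) = -3 + (-5 + U*(U + 0)) = -3 + (-5 + U*U) = -3 + (-5 + U²) = -8 + U²)
d = 2499 (d = 2491 - (-8 + (-¼*0)²) = 2491 - (-8 + 0²) = 2491 - (-8 + 0) = 2491 - 1*(-8) = 2491 + 8 = 2499)
-d = -1*2499 = -2499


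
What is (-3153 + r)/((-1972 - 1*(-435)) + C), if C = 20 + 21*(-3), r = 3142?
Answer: 11/1580 ≈ 0.0069620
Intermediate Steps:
C = -43 (C = 20 - 63 = -43)
(-3153 + r)/((-1972 - 1*(-435)) + C) = (-3153 + 3142)/((-1972 - 1*(-435)) - 43) = -11/((-1972 + 435) - 43) = -11/(-1537 - 43) = -11/(-1580) = -11*(-1/1580) = 11/1580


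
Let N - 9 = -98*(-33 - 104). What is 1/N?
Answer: 1/13435 ≈ 7.4432e-5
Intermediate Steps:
N = 13435 (N = 9 - 98*(-33 - 104) = 9 - 98*(-137) = 9 + 13426 = 13435)
1/N = 1/13435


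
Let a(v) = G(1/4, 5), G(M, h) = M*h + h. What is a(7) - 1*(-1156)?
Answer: 4649/4 ≈ 1162.3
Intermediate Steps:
G(M, h) = h + M*h
a(v) = 25/4 (a(v) = 5*(1 + 1/4) = 5*(1 + ¼) = 5*(5/4) = 25/4)
a(7) - 1*(-1156) = 25/4 - 1*(-1156) = 25/4 + 1156 = 4649/4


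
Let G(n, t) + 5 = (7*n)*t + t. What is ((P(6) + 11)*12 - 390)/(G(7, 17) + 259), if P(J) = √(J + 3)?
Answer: -37/184 ≈ -0.20109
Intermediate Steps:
P(J) = √(3 + J)
G(n, t) = -5 + t + 7*n*t (G(n, t) = -5 + ((7*n)*t + t) = -5 + (7*n*t + t) = -5 + (t + 7*n*t) = -5 + t + 7*n*t)
((P(6) + 11)*12 - 390)/(G(7, 17) + 259) = ((√(3 + 6) + 11)*12 - 390)/((-5 + 17 + 7*7*17) + 259) = ((√9 + 11)*12 - 390)/((-5 + 17 + 833) + 259) = ((3 + 11)*12 - 390)/(845 + 259) = (14*12 - 390)/1104 = (168 - 390)*(1/1104) = -222*1/1104 = -37/184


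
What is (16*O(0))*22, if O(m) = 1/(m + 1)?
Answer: 352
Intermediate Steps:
O(m) = 1/(1 + m)
(16*O(0))*22 = (16/(1 + 0))*22 = (16/1)*22 = (16*1)*22 = 16*22 = 352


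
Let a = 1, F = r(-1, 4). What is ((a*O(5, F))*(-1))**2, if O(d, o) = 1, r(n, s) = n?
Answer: 1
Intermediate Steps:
F = -1
((a*O(5, F))*(-1))**2 = ((1*1)*(-1))**2 = (1*(-1))**2 = (-1)**2 = 1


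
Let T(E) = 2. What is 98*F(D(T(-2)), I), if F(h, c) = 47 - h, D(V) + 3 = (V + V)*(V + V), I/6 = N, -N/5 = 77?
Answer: 3332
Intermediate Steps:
N = -385 (N = -5*77 = -385)
I = -2310 (I = 6*(-385) = -2310)
D(V) = -3 + 4*V**2 (D(V) = -3 + (V + V)*(V + V) = -3 + (2*V)*(2*V) = -3 + 4*V**2)
98*F(D(T(-2)), I) = 98*(47 - (-3 + 4*2**2)) = 98*(47 - (-3 + 4*4)) = 98*(47 - (-3 + 16)) = 98*(47 - 1*13) = 98*(47 - 13) = 98*34 = 3332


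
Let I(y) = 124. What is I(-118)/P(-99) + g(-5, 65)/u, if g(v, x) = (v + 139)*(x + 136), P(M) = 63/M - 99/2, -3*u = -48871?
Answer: -44195482/53904713 ≈ -0.81988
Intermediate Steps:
u = 48871/3 (u = -⅓*(-48871) = 48871/3 ≈ 16290.)
P(M) = -99/2 + 63/M (P(M) = 63/M - 99*½ = 63/M - 99/2 = -99/2 + 63/M)
g(v, x) = (136 + x)*(139 + v) (g(v, x) = (139 + v)*(136 + x) = (136 + x)*(139 + v))
I(-118)/P(-99) + g(-5, 65)/u = 124/(-99/2 + 63/(-99)) + (18904 + 136*(-5) + 139*65 - 5*65)/(48871/3) = 124/(-99/2 + 63*(-1/99)) + (18904 - 680 + 9035 - 325)*(3/48871) = 124/(-99/2 - 7/11) + 26934*(3/48871) = 124/(-1103/22) + 80802/48871 = 124*(-22/1103) + 80802/48871 = -2728/1103 + 80802/48871 = -44195482/53904713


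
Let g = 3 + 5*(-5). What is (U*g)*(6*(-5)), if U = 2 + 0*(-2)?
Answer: 1320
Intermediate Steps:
U = 2 (U = 2 + 0 = 2)
g = -22 (g = 3 - 25 = -22)
(U*g)*(6*(-5)) = (2*(-22))*(6*(-5)) = -44*(-30) = 1320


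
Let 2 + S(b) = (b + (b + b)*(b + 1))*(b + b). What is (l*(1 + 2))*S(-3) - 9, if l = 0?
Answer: -9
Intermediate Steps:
S(b) = -2 + 2*b*(b + 2*b*(1 + b)) (S(b) = -2 + (b + (b + b)*(b + 1))*(b + b) = -2 + (b + (2*b)*(1 + b))*(2*b) = -2 + (b + 2*b*(1 + b))*(2*b) = -2 + 2*b*(b + 2*b*(1 + b)))
(l*(1 + 2))*S(-3) - 9 = (0*(1 + 2))*(-2 + 4*(-3)³ + 6*(-3)²) - 9 = (0*3)*(-2 + 4*(-27) + 6*9) - 9 = 0*(-2 - 108 + 54) - 9 = 0*(-56) - 9 = 0 - 9 = -9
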